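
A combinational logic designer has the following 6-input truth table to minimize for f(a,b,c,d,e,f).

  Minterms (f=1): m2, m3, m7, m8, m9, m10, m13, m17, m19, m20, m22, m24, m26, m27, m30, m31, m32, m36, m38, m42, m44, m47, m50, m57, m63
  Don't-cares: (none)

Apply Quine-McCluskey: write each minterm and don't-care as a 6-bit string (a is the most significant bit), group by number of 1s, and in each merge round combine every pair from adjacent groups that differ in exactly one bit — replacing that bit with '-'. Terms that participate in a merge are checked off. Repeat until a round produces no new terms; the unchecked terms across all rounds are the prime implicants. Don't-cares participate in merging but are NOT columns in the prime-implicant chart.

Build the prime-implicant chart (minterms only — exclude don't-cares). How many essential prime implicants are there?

12

size-2^0 implicants → 000010(✓)  000011(✓)  000111(✓)  001000(✓)  001001(✓)  001010(✓)  001101(✓)  010001(✓)  010011(✓)  010100(✓)  010110(✓)  011000(✓)  011010(✓)  011011(✓)  011110(✓)  011111(✓)  100000(✓)  100100(✓)  100110(✓)  101010(✓)  101100(✓)  101111(✓)  110010  111001  111111(✓)
size-2^1 implicants → -01010  -11111  0-0011  0-1000(✓)  0-1010(✓)  00-010  000-11  00001-  001-01  0010-0(✓)  00100-  01-011  01-110  0100-1  0101-0  011-10(✓)  011-11(✓)  0110-0(✓)  01101-(✓)  01111-(✓)  1-1111  10-100  100-00  1001-0
size-2^2 implicants → 0-10-0  011-1-
Unchecked terms (primes): -01010, -11111, 0-0011, 0-10-0, 00-010, 000-11, 00001-, 001-01, 00100-, 01-011, 01-110, 0100-1, 0101-0, 011-1-, 1-1111, 10-100, 100-00, 1001-0, 110010, 111001
Minterm coverage:
  m2 ⊆ 00-010,00001-
  m3 ⊆ 0-0011,000-11,00001-
  m7 ⊆ 000-11 [E]
  m8 ⊆ 0-10-0,00100-
  m9 ⊆ 001-01,00100-
  m10 ⊆ -01010,0-10-0,00-010
  m13 ⊆ 001-01 [E]
  m17 ⊆ 0100-1 [E]
  m19 ⊆ 0-0011,01-011,0100-1
  m20 ⊆ 0101-0 [E]
  m22 ⊆ 01-110,0101-0
  m24 ⊆ 0-10-0 [E]
  m26 ⊆ 0-10-0,011-1-
  m27 ⊆ 01-011,011-1-
  m30 ⊆ 01-110,011-1-
  m31 ⊆ -11111,011-1-
  m32 ⊆ 100-00 [E]
  m36 ⊆ 10-100,100-00,1001-0
  m38 ⊆ 1001-0 [E]
  m42 ⊆ -01010 [E]
  m44 ⊆ 10-100 [E]
  m47 ⊆ 1-1111 [E]
  m50 ⊆ 110010 [E]
  m57 ⊆ 111001 [E]
  m63 ⊆ -11111,1-1111
E = {-01010, 0-10-0, 000-11, 001-01, 0100-1, 0101-0, 1-1111, 10-100, 100-00, 1001-0, 110010, 111001}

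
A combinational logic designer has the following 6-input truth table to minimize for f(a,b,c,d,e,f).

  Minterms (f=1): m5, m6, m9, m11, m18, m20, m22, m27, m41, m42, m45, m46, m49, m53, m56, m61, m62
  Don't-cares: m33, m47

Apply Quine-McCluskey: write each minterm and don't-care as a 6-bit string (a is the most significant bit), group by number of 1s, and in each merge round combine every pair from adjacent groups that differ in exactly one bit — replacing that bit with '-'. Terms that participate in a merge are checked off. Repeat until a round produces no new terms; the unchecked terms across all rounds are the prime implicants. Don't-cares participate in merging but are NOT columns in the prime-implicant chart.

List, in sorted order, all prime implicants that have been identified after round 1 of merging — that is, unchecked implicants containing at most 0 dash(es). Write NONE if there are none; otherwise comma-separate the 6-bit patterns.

size-2^0 implicants → 000101  000110(✓)  001001(✓)  001011(✓)  010010(✓)  010100(✓)  010110(✓)  011011(✓)  100001(✓)  101001(✓)  101010(✓)  101101(✓)  101110(✓)  101111(✓)  110001(✓)  110101(✓)  111000  111101(✓)  111110(✓)
size-2^1 implicants → -01001  0-0110  0-1011  0010-1  010-10  0101-0  1-0001  1-1101  1-1110  10-001  101-01  101-10  1011-1  10111-  11-101  110-01
Unchecked terms (primes): -01001, 0-0110, 0-1011, 000101, 0010-1, 010-10, 0101-0, 1-0001, 1-1101, 1-1110, 10-001, 101-01, 101-10, 1011-1, 10111-, 11-101, 110-01, 111000

000101, 111000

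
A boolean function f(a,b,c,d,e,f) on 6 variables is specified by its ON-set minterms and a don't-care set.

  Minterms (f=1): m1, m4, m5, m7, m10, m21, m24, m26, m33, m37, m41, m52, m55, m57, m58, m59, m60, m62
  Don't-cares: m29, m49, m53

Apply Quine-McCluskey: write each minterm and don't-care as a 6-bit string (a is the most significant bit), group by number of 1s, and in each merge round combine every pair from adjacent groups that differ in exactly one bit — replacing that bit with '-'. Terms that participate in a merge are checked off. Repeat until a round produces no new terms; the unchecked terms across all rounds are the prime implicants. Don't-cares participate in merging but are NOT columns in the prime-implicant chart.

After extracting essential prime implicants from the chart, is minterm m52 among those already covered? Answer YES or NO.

Round 0: 000001✓ 000100✓ 000101✓ 000111✓ 001010✓ 010101✓ 011000✓ 011010✓ 011101✓ 100001✓ 100101✓ 101001✓ 110001✓ 110100✓ 110101✓ 110111✓ 111001✓ 111010✓ 111011✓ 111100✓ 111110✓
Round 1: -00001✓ -00101✓ -10101✓ -11010 0-0101✓ 0-1010 000-01✓ 0001-1 00010- 01-101 0110-0 1-0001✓ 1-0101✓ 1-1001✓ 10-001✓ 100-01✓ 11-001✓ 11-100 110-01✓ 1101-1 11010- 111-10 1110-1 11101- 1111-0
Round 2: --0101 -00-01 1--001 1-0-01
PIs = {--0101, -00-01, -11010, 0-1010, 0001-1, 00010-, 01-101, 0110-0, 1--001, 1-0-01, 11-100, 1101-1, 11010-, 111-10, 1110-1, 11101-, 1111-0}
Coverage chart:
  m1: -00-01 ←essential
  m4: 00010- ←essential
  m5: --0101,-00-01,0001-1,00010-
  m7: 0001-1 ←essential
  m10: 0-1010 ←essential
  m21: --0101,01-101
  m24: 0110-0 ←essential
  m26: -11010,0-1010,0110-0
  m33: -00-01,1--001,1-0-01
  m37: --0101,-00-01,1-0-01
  m41: 1--001 ←essential
  m52: 11-100,11010-
  m55: 1101-1 ←essential
  m57: 1--001,1110-1
  m58: -11010,111-10,11101-
  m59: 1110-1,11101-
  m60: 11-100,1111-0
  m62: 111-10,1111-0
Essential: -00-01, 0-1010, 0001-1, 00010-, 0110-0, 1--001, 1101-1

NO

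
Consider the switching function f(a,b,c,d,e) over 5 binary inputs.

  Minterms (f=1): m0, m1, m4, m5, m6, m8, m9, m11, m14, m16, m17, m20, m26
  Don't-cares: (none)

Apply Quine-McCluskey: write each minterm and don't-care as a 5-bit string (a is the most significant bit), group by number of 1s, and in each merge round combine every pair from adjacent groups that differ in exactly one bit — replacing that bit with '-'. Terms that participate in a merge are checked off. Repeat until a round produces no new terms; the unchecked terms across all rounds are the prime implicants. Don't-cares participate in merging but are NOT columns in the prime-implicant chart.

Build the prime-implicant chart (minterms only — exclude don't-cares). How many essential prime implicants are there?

7

Round 0: 00000✓ 00001✓ 00100✓ 00101✓ 00110✓ 01000✓ 01001✓ 01011✓ 01110✓ 10000✓ 10001✓ 10100✓ 11010
Round 1: -0000✓ -0001✓ -0100✓ 0-000✓ 0-001✓ 0-110 00-00✓ 00-01✓ 0000-✓ 001-0 0010-✓ 010-1 0100-✓ 10-00✓ 1000-✓
Round 2: -0-00 -000- 0-00- 00-0-
PIs = {-0-00, -000-, 0-00-, 0-110, 00-0-, 001-0, 010-1, 11010}
Coverage chart:
  m0: -0-00,-000-,0-00-,00-0-
  m1: -000-,0-00-,00-0-
  m4: -0-00,00-0-,001-0
  m5: 00-0- ←essential
  m6: 0-110,001-0
  m8: 0-00- ←essential
  m9: 0-00-,010-1
  m11: 010-1 ←essential
  m14: 0-110 ←essential
  m16: -0-00,-000-
  m17: -000- ←essential
  m20: -0-00 ←essential
  m26: 11010 ←essential
Essential: -0-00, -000-, 0-00-, 0-110, 00-0-, 010-1, 11010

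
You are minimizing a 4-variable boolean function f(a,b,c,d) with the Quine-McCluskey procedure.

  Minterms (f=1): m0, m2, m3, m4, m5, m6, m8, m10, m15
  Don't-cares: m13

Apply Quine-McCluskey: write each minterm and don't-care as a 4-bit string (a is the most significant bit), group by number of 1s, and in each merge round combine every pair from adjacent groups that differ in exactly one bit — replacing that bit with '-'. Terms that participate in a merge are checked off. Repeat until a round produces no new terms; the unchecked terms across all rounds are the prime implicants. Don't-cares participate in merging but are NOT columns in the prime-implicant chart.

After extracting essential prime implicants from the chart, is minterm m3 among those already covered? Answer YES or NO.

YES

Round 0: 0000✓ 0010✓ 0011✓ 0100✓ 0101✓ 0110✓ 1000✓ 1010✓ 1101✓ 1111✓
Round 1: -000✓ -010✓ -101 0-00✓ 0-10✓ 00-0✓ 001- 01-0✓ 010- 10-0✓ 11-1
Round 2: -0-0 0--0
PIs = {-0-0, -101, 0--0, 001-, 010-, 11-1}
Coverage chart:
  m0: -0-0,0--0
  m2: -0-0,0--0,001-
  m3: 001- ←essential
  m4: 0--0,010-
  m5: -101,010-
  m6: 0--0 ←essential
  m8: -0-0 ←essential
  m10: -0-0 ←essential
  m15: 11-1 ←essential
Essential: -0-0, 0--0, 001-, 11-1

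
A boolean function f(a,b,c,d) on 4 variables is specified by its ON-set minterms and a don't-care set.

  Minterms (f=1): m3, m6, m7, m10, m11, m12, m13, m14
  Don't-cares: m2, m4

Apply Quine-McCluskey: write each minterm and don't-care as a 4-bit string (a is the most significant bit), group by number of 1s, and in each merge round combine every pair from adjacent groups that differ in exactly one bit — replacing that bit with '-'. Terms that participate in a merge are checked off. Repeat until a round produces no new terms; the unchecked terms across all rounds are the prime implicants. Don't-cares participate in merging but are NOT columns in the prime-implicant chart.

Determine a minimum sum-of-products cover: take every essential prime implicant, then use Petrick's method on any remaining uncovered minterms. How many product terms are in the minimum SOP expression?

4

[col 0] 0010*, 0011*, 0100*, 0110*, 0111*, 1010*, 1011*, 1100*, 1101*, 1110*
[col 1] -010*, -011*, -100*, -110*, 0-10*, 0-11*, 001-*, 01-0*, 011-*, 1-10*, 101-*, 11-0*, 110-
[col 2] --10, -01-, -1-0, 0-1-
Prime implicants: --10, -01-, -1-0, 0-1-, 110-
PI chart (minterm → PIs covering it):
  3 | -01-,0-1-
  6 | --10,-1-0,0-1-
  7 | 0-1-  (sole → essential)
  10 | --10,-01-
  11 | -01-  (sole → essential)
  12 | -1-0,110-
  13 | 110-  (sole → essential)
  14 | --10,-1-0
Essential prime implicants: -01-, 0-1-, 110-
Petrick residual → --10
Minimum SOP uses 4 PIs: cd' + b'c + a'c + abc'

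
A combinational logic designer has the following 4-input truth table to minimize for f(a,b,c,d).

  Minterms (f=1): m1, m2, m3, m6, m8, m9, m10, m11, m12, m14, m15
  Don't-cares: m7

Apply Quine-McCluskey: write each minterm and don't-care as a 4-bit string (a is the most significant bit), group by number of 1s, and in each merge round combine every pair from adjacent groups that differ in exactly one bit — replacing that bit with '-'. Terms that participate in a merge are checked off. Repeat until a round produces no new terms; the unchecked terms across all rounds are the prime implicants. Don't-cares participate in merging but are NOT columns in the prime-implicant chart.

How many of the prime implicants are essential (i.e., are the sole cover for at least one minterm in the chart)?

[col 0] 0001*, 0010*, 0011*, 0110*, 0111*, 1000*, 1001*, 1010*, 1011*, 1100*, 1110*, 1111*
[col 1] -001*, -010*, -011*, -110*, -111*, 0-10*, 0-11*, 00-1*, 001-*, 011-*, 1-00*, 1-10*, 1-11*, 10-0*, 10-1*, 100-*, 101-*, 11-0*, 111-*
[col 2] --10*, --11*, -0-1, -01-*, -11-*, 0-1-*, 1--0, 1-1-*, 10--
[col 3] --1-
Prime implicants: --1-, -0-1, 1--0, 10--
PI chart (minterm → PIs covering it):
  1 | -0-1  (sole → essential)
  2 | --1-  (sole → essential)
  3 | --1-,-0-1
  6 | --1-  (sole → essential)
  8 | 1--0,10--
  9 | -0-1,10--
  10 | --1-,1--0,10--
  11 | --1-,-0-1,10--
  12 | 1--0  (sole → essential)
  14 | --1-,1--0
  15 | --1-  (sole → essential)
Essential prime implicants: --1-, -0-1, 1--0

3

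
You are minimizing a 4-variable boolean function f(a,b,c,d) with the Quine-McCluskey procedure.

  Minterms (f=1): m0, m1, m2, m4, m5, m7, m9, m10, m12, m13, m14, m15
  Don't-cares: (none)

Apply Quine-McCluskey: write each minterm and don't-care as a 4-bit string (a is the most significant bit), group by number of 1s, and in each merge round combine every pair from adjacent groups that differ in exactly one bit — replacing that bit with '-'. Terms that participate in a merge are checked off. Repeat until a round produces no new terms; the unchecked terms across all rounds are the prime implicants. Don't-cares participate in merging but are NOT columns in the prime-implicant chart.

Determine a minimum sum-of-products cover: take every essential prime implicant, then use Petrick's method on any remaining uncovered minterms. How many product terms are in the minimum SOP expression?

5

Round 0: 0000✓ 0001✓ 0010✓ 0100✓ 0101✓ 0111✓ 1001✓ 1010✓ 1100✓ 1101✓ 1110✓ 1111✓
Round 1: -001✓ -010 -100✓ -101✓ -111✓ 0-00✓ 0-01✓ 00-0 000-✓ 01-1✓ 010-✓ 1-01✓ 1-10 11-0✓ 11-1✓ 110-✓ 111-✓
Round 2: --01 -1-1 -10- 0-0- 11--
PIs = {--01, -010, -1-1, -10-, 0-0-, 00-0, 1-10, 11--}
Coverage chart:
  m0: 0-0-,00-0
  m1: --01,0-0-
  m2: -010,00-0
  m4: -10-,0-0-
  m5: --01,-1-1,-10-,0-0-
  m7: -1-1 ←essential
  m9: --01 ←essential
  m10: -010,1-10
  m12: -10-,11--
  m13: --01,-1-1,-10-,11--
  m14: 1-10,11--
  m15: -1-1,11--
Essential: --01, -1-1
Petrick residual → -010, 0-0-, 11--
Min cover (5 terms): c'd + b'cd' + bd + a'c' + ab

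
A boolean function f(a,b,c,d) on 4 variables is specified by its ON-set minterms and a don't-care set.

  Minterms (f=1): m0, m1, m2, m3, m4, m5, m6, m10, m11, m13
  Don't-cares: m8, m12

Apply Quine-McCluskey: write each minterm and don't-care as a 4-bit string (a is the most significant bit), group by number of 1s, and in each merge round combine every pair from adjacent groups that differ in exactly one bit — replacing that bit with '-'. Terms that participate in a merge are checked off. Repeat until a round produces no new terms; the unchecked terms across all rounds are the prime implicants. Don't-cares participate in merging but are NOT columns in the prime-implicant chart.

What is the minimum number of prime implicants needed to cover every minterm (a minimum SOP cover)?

4

size-2^0 implicants → 0000(✓)  0001(✓)  0010(✓)  0011(✓)  0100(✓)  0101(✓)  0110(✓)  1000(✓)  1010(✓)  1011(✓)  1100(✓)  1101(✓)
size-2^1 implicants → -000(✓)  -010(✓)  -011(✓)  -100(✓)  -101(✓)  0-00(✓)  0-01(✓)  0-10(✓)  00-0(✓)  00-1(✓)  000-(✓)  001-(✓)  01-0(✓)  010-(✓)  1-00(✓)  10-0(✓)  101-(✓)  110-(✓)
size-2^2 implicants → --00  -0-0  -01-  -10-  0--0  0-0-  00--
Unchecked terms (primes): --00, -0-0, -01-, -10-, 0--0, 0-0-, 00--
Minterm coverage:
  m0 ⊆ --00,-0-0,0--0,0-0-,00--
  m1 ⊆ 0-0-,00--
  m2 ⊆ -0-0,-01-,0--0,00--
  m3 ⊆ -01-,00--
  m4 ⊆ --00,-10-,0--0,0-0-
  m5 ⊆ -10-,0-0-
  m6 ⊆ 0--0 [E]
  m10 ⊆ -0-0,-01-
  m11 ⊆ -01- [E]
  m13 ⊆ -10- [E]
E = {-01-, -10-, 0--0}
Petrick residual → 0-0-
Cover = b'c + bc' + a'd' + a'c'  |cover|=4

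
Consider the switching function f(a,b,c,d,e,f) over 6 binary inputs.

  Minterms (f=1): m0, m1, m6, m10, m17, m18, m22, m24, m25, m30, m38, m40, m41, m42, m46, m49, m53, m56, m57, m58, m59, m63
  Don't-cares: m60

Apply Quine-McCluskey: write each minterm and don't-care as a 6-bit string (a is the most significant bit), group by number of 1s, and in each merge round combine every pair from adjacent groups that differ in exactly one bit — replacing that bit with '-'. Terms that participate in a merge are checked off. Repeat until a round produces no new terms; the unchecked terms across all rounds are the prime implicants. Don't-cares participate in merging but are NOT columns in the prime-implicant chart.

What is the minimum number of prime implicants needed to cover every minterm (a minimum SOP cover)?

Round 0: 000000✓ 000001✓ 000110✓ 001010✓ 010001✓ 010010✓ 010110✓ 011000✓ 011001✓ 011110✓ 100110✓ 101000✓ 101001✓ 101010✓ 101110✓ 110001✓ 110101✓ 111000✓ 111001✓ 111010✓ 111011✓ 111100✓ 111111✓
Round 1: -00110 -01010 -10001✓ -11000✓ -11001✓ 0-0001 0-0110 00000- 01-001✓ 01-110 010-10 01100-✓ 1-1000✓ 1-1001✓ 1-1010✓ 10-110 101-10 1010-0✓ 10100-✓ 11-001✓ 110-01 111-00 111-11 1110-0✓ 1110-1✓ 11100-✓ 11101-✓
Round 2: -1-001 -1100- 1-10-0 1-100- 1110--
PIs = {-00110, -01010, -1-001, -1100-, 0-0001, 0-0110, 00000-, 01-110, 010-10, 1-10-0, 1-100-, 10-110, 101-10, 110-01, 111-00, 111-11, 1110--}
Coverage chart:
  m0: 00000- ←essential
  m1: 0-0001,00000-
  m6: -00110,0-0110
  m10: -01010 ←essential
  m17: -1-001,0-0001
  m18: 010-10 ←essential
  m22: 0-0110,01-110,010-10
  m24: -1100- ←essential
  m25: -1-001,-1100-
  m30: 01-110 ←essential
  m38: -00110,10-110
  m40: 1-10-0,1-100-
  m41: 1-100- ←essential
  m42: -01010,1-10-0,101-10
  m46: 10-110,101-10
  m49: -1-001,110-01
  m53: 110-01 ←essential
  m56: -1100-,1-10-0,1-100-,111-00,1110--
  m57: -1-001,-1100-,1-100-,1110--
  m58: 1-10-0,1110--
  m59: 111-11,1110--
  m63: 111-11 ←essential
Essential: -01010, -1100-, 00000-, 01-110, 010-10, 1-100-, 110-01, 111-11
Petrick residual → -00110, -1-001, 1-10-0, 10-110
Min cover (12 terms): b'c'def' + b'cd'ef' + bd'e'f + bcd'e' + a'b'c'd'e' + a'bdef' + a'bc'ef' + acd'f' + acd'e' + ab'def' + abc'e'f + abcef

12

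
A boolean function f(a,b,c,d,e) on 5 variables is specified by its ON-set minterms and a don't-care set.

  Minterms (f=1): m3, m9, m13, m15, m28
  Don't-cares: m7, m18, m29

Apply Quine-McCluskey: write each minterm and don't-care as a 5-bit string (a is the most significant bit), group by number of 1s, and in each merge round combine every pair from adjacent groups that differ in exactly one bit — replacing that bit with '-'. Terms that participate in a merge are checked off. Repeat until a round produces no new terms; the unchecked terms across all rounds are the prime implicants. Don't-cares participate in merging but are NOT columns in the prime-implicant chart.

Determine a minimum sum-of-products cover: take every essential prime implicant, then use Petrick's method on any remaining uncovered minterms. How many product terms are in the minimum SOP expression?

4

size-2^0 implicants → 00011(✓)  00111(✓)  01001(✓)  01101(✓)  01111(✓)  10010  11100(✓)  11101(✓)
size-2^1 implicants → -1101  0-111  00-11  01-01  011-1  1110-
Unchecked terms (primes): -1101, 0-111, 00-11, 01-01, 011-1, 10010, 1110-
Minterm coverage:
  m3 ⊆ 00-11 [E]
  m9 ⊆ 01-01 [E]
  m13 ⊆ -1101,01-01,011-1
  m15 ⊆ 0-111,011-1
  m28 ⊆ 1110- [E]
E = {00-11, 01-01, 1110-}
Petrick residual → 0-111
Cover = a'cde + a'b'de + a'bd'e + abcd'  |cover|=4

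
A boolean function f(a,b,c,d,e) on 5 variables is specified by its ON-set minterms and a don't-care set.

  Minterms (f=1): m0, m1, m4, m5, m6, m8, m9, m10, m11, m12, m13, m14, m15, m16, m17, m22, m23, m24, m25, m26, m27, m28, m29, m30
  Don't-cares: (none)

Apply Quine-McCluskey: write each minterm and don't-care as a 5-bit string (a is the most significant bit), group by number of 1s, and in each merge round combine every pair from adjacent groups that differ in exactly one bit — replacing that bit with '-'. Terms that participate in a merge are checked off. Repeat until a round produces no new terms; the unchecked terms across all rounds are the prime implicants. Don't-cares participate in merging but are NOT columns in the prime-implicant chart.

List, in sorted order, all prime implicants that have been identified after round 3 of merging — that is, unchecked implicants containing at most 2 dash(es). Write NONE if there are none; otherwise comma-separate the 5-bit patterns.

--110, 0-1-0, 1011-

Round 0: 00000✓ 00001✓ 00100✓ 00101✓ 00110✓ 01000✓ 01001✓ 01010✓ 01011✓ 01100✓ 01101✓ 01110✓ 01111✓ 10000✓ 10001✓ 10110✓ 10111✓ 11000✓ 11001✓ 11010✓ 11011✓ 11100✓ 11101✓ 11110✓
Round 1: -0000✓ -0001✓ -0110✓ -1000✓ -1001✓ -1010✓ -1011✓ -1100✓ -1101✓ -1110✓ 0-000✓ 0-001✓ 0-100✓ 0-101✓ 0-110✓ 00-00✓ 00-01✓ 0000-✓ 001-0✓ 0010-✓ 01-00✓ 01-01✓ 01-10✓ 01-11✓ 010-0✓ 010-1✓ 0100-✓ 0101-✓ 011-0✓ 011-1✓ 0110-✓ 0111-✓ 1-000✓ 1-001✓ 1-110✓ 1000-✓ 1011- 11-00✓ 11-01✓ 11-10✓ 110-0✓ 110-1✓ 1100-✓ 1101-✓ 111-0✓ 1110-✓
Round 2: --000✓ --001✓ --110 -000-✓ -1-00✓ -1-01✓ -1-10✓ -10-0✓ -10-1✓ -100-✓ -101-✓ -11-0✓ -110-✓ 0--00✓ 0--01✓ 0-00-✓ 0-1-0 0-10-✓ 00-0-✓ 01--0✓ 01--1✓ 01-0-✓ 01-1-✓ 010--✓ 011--✓ 1-00-✓ 11--0✓ 11-0-✓ 110--✓
Round 3: --00- -1--0 -1-0- -10-- 0--0- 01---
PIs = {--00-, --110, -1--0, -1-0-, -10--, 0--0-, 0-1-0, 01---, 1011-}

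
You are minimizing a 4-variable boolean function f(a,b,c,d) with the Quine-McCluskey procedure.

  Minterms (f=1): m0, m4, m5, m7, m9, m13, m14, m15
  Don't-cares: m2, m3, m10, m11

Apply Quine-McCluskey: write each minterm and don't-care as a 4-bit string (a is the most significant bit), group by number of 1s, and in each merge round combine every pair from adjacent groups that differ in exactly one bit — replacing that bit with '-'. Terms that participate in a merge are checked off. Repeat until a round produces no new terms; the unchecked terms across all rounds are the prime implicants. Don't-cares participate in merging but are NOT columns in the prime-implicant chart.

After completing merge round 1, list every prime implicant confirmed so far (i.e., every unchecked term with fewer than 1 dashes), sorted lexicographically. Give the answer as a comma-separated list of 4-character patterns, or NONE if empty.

NONE

Round 0: 0000✓ 0010✓ 0011✓ 0100✓ 0101✓ 0111✓ 1001✓ 1010✓ 1011✓ 1101✓ 1110✓ 1111✓
Round 1: -010✓ -011✓ -101✓ -111✓ 0-00 0-11✓ 00-0 001-✓ 01-1✓ 010- 1-01✓ 1-10✓ 1-11✓ 10-1✓ 101-✓ 11-1✓ 111-✓
Round 2: --11 -01- -1-1 1--1 1-1-
PIs = {--11, -01-, -1-1, 0-00, 00-0, 010-, 1--1, 1-1-}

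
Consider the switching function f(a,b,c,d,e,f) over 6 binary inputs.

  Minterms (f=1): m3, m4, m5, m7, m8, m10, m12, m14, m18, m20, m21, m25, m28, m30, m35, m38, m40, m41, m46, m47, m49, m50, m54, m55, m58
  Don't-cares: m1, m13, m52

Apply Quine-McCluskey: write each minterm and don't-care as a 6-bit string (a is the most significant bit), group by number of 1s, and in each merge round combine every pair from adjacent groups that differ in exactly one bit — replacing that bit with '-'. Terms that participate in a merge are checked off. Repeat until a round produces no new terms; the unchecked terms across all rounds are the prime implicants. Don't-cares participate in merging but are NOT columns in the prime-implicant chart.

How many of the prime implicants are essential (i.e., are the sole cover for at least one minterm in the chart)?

12

size-2^0 implicants → 000001(✓)  000011(✓)  000100(✓)  000101(✓)  000111(✓)  001000(✓)  001010(✓)  001100(✓)  001101(✓)  001110(✓)  010010(✓)  010100(✓)  010101(✓)  011001  011100(✓)  011110(✓)  100011(✓)  100110(✓)  101000(✓)  101001(✓)  101110(✓)  101111(✓)  110001  110010(✓)  110100(✓)  110110(✓)  110111(✓)  111010(✓)
size-2^1 implicants → -00011  -01000  -01110  -10010  -10100  0-0100(✓)  0-0101(✓)  0-1100(✓)  0-1110(✓)  00-100(✓)  00-101(✓)  000-01(✓)  000-11(✓)  0000-1(✓)  0001-1(✓)  00010-(✓)  001-00(✓)  001-10(✓)  0010-0(✓)  0011-0(✓)  00110-(✓)  01-100(✓)  01010-(✓)  0111-0(✓)  1-0110  10-110  10100-  10111-  11-010  110-10  1101-0  11011-
size-2^2 implicants → 0--100  0-010-  0-11-0  00-10-  000--1  001--0
Unchecked terms (primes): -00011, -01000, -01110, -10010, -10100, 0--100, 0-010-, 0-11-0, 00-10-, 000--1, 001--0, 011001, 1-0110, 10-110, 10100-, 10111-, 11-010, 110-10, 110001, 1101-0, 11011-
Minterm coverage:
  m3 ⊆ -00011,000--1
  m4 ⊆ 0--100,0-010-,00-10-
  m5 ⊆ 0-010-,00-10-,000--1
  m7 ⊆ 000--1 [E]
  m8 ⊆ -01000,001--0
  m10 ⊆ 001--0 [E]
  m12 ⊆ 0--100,0-11-0,00-10-,001--0
  m14 ⊆ -01110,0-11-0,001--0
  m18 ⊆ -10010 [E]
  m20 ⊆ -10100,0--100,0-010-
  m21 ⊆ 0-010- [E]
  m25 ⊆ 011001 [E]
  m28 ⊆ 0--100,0-11-0
  m30 ⊆ 0-11-0 [E]
  m35 ⊆ -00011 [E]
  m38 ⊆ 1-0110,10-110
  m40 ⊆ -01000,10100-
  m41 ⊆ 10100- [E]
  m46 ⊆ -01110,10-110,10111-
  m47 ⊆ 10111- [E]
  m49 ⊆ 110001 [E]
  m50 ⊆ -10010,11-010,110-10
  m54 ⊆ 1-0110,110-10,1101-0,11011-
  m55 ⊆ 11011- [E]
  m58 ⊆ 11-010 [E]
E = {-00011, -10010, 0-010-, 0-11-0, 000--1, 001--0, 011001, 10100-, 10111-, 11-010, 110001, 11011-}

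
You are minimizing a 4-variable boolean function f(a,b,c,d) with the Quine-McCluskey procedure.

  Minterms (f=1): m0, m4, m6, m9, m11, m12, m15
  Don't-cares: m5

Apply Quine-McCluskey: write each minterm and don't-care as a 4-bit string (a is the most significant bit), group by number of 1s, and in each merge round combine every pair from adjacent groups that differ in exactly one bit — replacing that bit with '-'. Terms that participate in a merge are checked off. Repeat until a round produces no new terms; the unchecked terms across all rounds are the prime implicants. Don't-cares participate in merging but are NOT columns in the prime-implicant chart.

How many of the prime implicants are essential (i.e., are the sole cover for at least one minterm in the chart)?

[col 0] 0000*, 0100*, 0101*, 0110*, 1001*, 1011*, 1100*, 1111*
[col 1] -100, 0-00, 01-0, 010-, 1-11, 10-1
Prime implicants: -100, 0-00, 01-0, 010-, 1-11, 10-1
PI chart (minterm → PIs covering it):
  0 | 0-00  (sole → essential)
  4 | -100,0-00,01-0,010-
  6 | 01-0  (sole → essential)
  9 | 10-1  (sole → essential)
  11 | 1-11,10-1
  12 | -100  (sole → essential)
  15 | 1-11  (sole → essential)
Essential prime implicants: -100, 0-00, 01-0, 1-11, 10-1

5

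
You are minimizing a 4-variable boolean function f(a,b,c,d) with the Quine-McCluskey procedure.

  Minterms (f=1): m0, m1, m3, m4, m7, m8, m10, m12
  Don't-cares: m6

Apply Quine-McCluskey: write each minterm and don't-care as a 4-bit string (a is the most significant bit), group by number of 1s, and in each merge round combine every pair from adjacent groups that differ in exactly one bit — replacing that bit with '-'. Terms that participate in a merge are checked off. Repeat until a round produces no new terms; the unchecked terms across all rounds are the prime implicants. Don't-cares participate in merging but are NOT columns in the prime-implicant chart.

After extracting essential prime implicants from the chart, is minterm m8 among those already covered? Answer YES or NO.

size-2^0 implicants → 0000(✓)  0001(✓)  0011(✓)  0100(✓)  0110(✓)  0111(✓)  1000(✓)  1010(✓)  1100(✓)
size-2^1 implicants → -000(✓)  -100(✓)  0-00(✓)  0-11  00-1  000-  01-0  011-  1-00(✓)  10-0
size-2^2 implicants → --00
Unchecked terms (primes): --00, 0-11, 00-1, 000-, 01-0, 011-, 10-0
Minterm coverage:
  m0 ⊆ --00,000-
  m1 ⊆ 00-1,000-
  m3 ⊆ 0-11,00-1
  m4 ⊆ --00,01-0
  m7 ⊆ 0-11,011-
  m8 ⊆ --00,10-0
  m10 ⊆ 10-0 [E]
  m12 ⊆ --00 [E]
E = {--00, 10-0}

YES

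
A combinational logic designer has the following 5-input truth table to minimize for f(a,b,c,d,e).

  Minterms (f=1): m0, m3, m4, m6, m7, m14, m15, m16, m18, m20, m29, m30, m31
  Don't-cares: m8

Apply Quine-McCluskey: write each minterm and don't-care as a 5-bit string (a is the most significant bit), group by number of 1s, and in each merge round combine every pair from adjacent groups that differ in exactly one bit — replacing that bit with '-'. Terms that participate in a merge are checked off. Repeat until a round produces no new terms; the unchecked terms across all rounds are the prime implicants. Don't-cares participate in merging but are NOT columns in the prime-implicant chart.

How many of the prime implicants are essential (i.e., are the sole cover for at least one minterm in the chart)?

[col 0] 00000*, 00011*, 00100*, 00110*, 00111*, 01000*, 01110*, 01111*, 10000*, 10010*, 10100*, 11101*, 11110*, 11111*
[col 1] -0000*, -0100*, -1110*, -1111*, 0-000, 0-110*, 0-111*, 00-00*, 00-11, 001-0, 0011-*, 0111-*, 10-00*, 100-0, 111-1, 1111-*
[col 2] -0-00, -111-, 0-11-
Prime implicants: -0-00, -111-, 0-000, 0-11-, 00-11, 001-0, 100-0, 111-1
PI chart (minterm → PIs covering it):
  0 | -0-00,0-000
  3 | 00-11  (sole → essential)
  4 | -0-00,001-0
  6 | 0-11-,001-0
  7 | 0-11-,00-11
  14 | -111-,0-11-
  15 | -111-,0-11-
  16 | -0-00,100-0
  18 | 100-0  (sole → essential)
  20 | -0-00  (sole → essential)
  29 | 111-1  (sole → essential)
  30 | -111-  (sole → essential)
  31 | -111-,111-1
Essential prime implicants: -0-00, -111-, 00-11, 100-0, 111-1

5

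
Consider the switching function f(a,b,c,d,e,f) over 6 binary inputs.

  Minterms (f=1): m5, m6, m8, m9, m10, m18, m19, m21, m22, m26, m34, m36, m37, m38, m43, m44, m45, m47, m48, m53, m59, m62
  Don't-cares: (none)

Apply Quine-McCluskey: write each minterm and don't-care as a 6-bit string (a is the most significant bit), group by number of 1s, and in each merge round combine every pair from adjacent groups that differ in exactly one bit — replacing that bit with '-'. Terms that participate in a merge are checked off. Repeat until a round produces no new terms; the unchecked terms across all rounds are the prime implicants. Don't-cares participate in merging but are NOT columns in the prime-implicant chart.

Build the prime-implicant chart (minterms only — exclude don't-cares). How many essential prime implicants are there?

size-2^0 implicants → 000101(✓)  000110(✓)  001000(✓)  001001(✓)  001010(✓)  010010(✓)  010011(✓)  010101(✓)  010110(✓)  011010(✓)  100010(✓)  100100(✓)  100101(✓)  100110(✓)  101011(✓)  101100(✓)  101101(✓)  101111(✓)  110000  110101(✓)  111011(✓)  111110
size-2^1 implicants → -00101(✓)  -00110  -10101(✓)  0-0101(✓)  0-0110  0-1010  0010-0  00100-  01-010  010-10  01001-  1-0101(✓)  1-1011  10-100(✓)  10-101(✓)  100-10  1001-0  10010-(✓)  101-11  1011-1  10110-(✓)
size-2^2 implicants → --0101  10-10-
Unchecked terms (primes): --0101, -00110, 0-0110, 0-1010, 0010-0, 00100-, 01-010, 010-10, 01001-, 1-1011, 10-10-, 100-10, 1001-0, 101-11, 1011-1, 110000, 111110
Minterm coverage:
  m5 ⊆ --0101 [E]
  m6 ⊆ -00110,0-0110
  m8 ⊆ 0010-0,00100-
  m9 ⊆ 00100- [E]
  m10 ⊆ 0-1010,0010-0
  m18 ⊆ 01-010,010-10,01001-
  m19 ⊆ 01001- [E]
  m21 ⊆ --0101 [E]
  m22 ⊆ 0-0110,010-10
  m26 ⊆ 0-1010,01-010
  m34 ⊆ 100-10 [E]
  m36 ⊆ 10-10-,1001-0
  m37 ⊆ --0101,10-10-
  m38 ⊆ -00110,100-10,1001-0
  m43 ⊆ 1-1011,101-11
  m44 ⊆ 10-10- [E]
  m45 ⊆ 10-10-,1011-1
  m47 ⊆ 101-11,1011-1
  m48 ⊆ 110000 [E]
  m53 ⊆ --0101 [E]
  m59 ⊆ 1-1011 [E]
  m62 ⊆ 111110 [E]
E = {--0101, 00100-, 01001-, 1-1011, 10-10-, 100-10, 110000, 111110}

8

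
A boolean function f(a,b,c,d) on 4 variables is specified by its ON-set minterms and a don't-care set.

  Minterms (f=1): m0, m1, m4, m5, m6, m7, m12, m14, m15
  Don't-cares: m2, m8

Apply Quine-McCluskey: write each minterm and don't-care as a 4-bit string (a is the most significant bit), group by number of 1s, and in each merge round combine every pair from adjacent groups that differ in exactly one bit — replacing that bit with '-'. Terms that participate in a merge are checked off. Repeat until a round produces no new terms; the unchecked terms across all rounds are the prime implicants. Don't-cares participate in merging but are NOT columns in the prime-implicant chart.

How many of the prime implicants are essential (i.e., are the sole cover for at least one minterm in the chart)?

2

Round 0: 0000✓ 0001✓ 0010✓ 0100✓ 0101✓ 0110✓ 0111✓ 1000✓ 1100✓ 1110✓ 1111✓
Round 1: -000✓ -100✓ -110✓ -111✓ 0-00✓ 0-01✓ 0-10✓ 00-0✓ 000-✓ 01-0✓ 01-1✓ 010-✓ 011-✓ 1-00✓ 11-0✓ 111-✓
Round 2: --00 -1-0 -11- 0--0 0-0- 01--
PIs = {--00, -1-0, -11-, 0--0, 0-0-, 01--}
Coverage chart:
  m0: --00,0--0,0-0-
  m1: 0-0- ←essential
  m4: --00,-1-0,0--0,0-0-,01--
  m5: 0-0-,01--
  m6: -1-0,-11-,0--0,01--
  m7: -11-,01--
  m12: --00,-1-0
  m14: -1-0,-11-
  m15: -11- ←essential
Essential: -11-, 0-0-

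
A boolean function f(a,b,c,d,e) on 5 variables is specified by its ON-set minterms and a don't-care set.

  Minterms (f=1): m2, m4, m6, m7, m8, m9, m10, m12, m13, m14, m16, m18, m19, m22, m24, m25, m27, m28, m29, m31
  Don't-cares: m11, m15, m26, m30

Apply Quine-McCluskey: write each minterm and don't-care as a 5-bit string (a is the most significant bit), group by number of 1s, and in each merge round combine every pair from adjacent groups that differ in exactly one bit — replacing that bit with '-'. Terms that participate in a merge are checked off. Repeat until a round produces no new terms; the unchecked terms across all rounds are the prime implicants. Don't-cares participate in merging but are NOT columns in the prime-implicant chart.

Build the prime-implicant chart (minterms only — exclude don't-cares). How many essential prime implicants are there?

Round 0: 00010✓ 00100✓ 00110✓ 00111✓ 01000✓ 01001✓ 01010✓ 01011✓ 01100✓ 01101✓ 01110✓ 01111✓ 10000✓ 10010✓ 10011✓ 10110✓ 11000✓ 11001✓ 11010✓ 11011✓ 11100✓ 11101✓ 11110✓ 11111✓
Round 1: -0010✓ -0110✓ -1000✓ -1001✓ -1010✓ -1011✓ -1100✓ -1101✓ -1110✓ -1111✓ 0-010✓ 0-100✓ 0-110✓ 0-111✓ 00-10✓ 001-0✓ 0011-✓ 01-00✓ 01-01✓ 01-10✓ 01-11✓ 010-0✓ 010-1✓ 0100-✓ 0101-✓ 011-0✓ 011-1✓ 0110-✓ 0111-✓ 1-000✓ 1-010✓ 1-011✓ 1-110✓ 10-10✓ 100-0✓ 1001-✓ 11-00✓ 11-01✓ 11-10✓ 11-11✓ 110-0✓ 110-1✓ 1100-✓ 1101-✓ 111-0✓ 111-1✓ 1110-✓ 1111-✓
Round 2: --010✓ --110✓ -0-10✓ -1-00✓ -1-01✓ -1-10✓ -1-11✓ -10-0✓ -10-1✓ -100-✓ -101-✓ -11-0✓ -11-1✓ -110-✓ -111-✓ 0--10✓ 0-1-0 0-11- 01--0✓ 01--1✓ 01-0-✓ 01-1-✓ 010--✓ 011--✓ 1--10✓ 1-0-0 1-01- 11--0✓ 11--1✓ 11-0-✓ 11-1-✓ 110--✓ 111--✓
Round 3: ---10 -1--0✓ -1--1✓ -1-0-✓ -1-1-✓ -10--✓ -11--✓ 01---✓ 11---✓
Round 4: -1---
PIs = {---10, -1---, 0-1-0, 0-11-, 1-0-0, 1-01-}
Coverage chart:
  m2: ---10 ←essential
  m4: 0-1-0 ←essential
  m6: ---10,0-1-0,0-11-
  m7: 0-11- ←essential
  m8: -1--- ←essential
  m9: -1--- ←essential
  m10: ---10,-1---
  m12: -1---,0-1-0
  m13: -1--- ←essential
  m14: ---10,-1---,0-1-0,0-11-
  m16: 1-0-0 ←essential
  m18: ---10,1-0-0,1-01-
  m19: 1-01- ←essential
  m22: ---10 ←essential
  m24: -1---,1-0-0
  m25: -1--- ←essential
  m27: -1---,1-01-
  m28: -1--- ←essential
  m29: -1--- ←essential
  m31: -1--- ←essential
Essential: ---10, -1---, 0-1-0, 0-11-, 1-0-0, 1-01-

6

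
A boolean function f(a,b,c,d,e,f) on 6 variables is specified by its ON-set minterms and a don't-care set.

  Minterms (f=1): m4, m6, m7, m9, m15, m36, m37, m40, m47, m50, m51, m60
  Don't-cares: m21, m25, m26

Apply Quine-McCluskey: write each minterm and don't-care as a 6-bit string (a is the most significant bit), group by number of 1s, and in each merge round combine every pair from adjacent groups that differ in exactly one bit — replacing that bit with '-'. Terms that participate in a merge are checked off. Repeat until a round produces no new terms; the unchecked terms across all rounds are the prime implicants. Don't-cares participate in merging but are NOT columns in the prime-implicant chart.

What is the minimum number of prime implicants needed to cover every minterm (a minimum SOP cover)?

8

[col 0] 000100*, 000110*, 000111*, 001001*, 001111*, 010101, 011001*, 011010, 100100*, 100101*, 101000, 101111*, 110010*, 110011*, 111100
[col 1] -00100, -01111, 0-1001, 00-111, 0001-0, 00011-, 10010-, 11001-
Prime implicants: -00100, -01111, 0-1001, 00-111, 0001-0, 00011-, 010101, 011010, 10010-, 101000, 11001-, 111100
PI chart (minterm → PIs covering it):
  4 | -00100,0001-0
  6 | 0001-0,00011-
  7 | 00-111,00011-
  9 | 0-1001  (sole → essential)
  15 | -01111,00-111
  36 | -00100,10010-
  37 | 10010-  (sole → essential)
  40 | 101000  (sole → essential)
  47 | -01111  (sole → essential)
  50 | 11001-  (sole → essential)
  51 | 11001-  (sole → essential)
  60 | 111100  (sole → essential)
Essential prime implicants: -01111, 0-1001, 10010-, 101000, 11001-, 111100
Petrick residual → -00100, 00011-
Minimum SOP uses 8 PIs: b'c'de'f' + b'cdef + a'cd'e'f + a'b'c'de + ab'c'de' + ab'cd'e'f' + abc'd'e + abcde'f'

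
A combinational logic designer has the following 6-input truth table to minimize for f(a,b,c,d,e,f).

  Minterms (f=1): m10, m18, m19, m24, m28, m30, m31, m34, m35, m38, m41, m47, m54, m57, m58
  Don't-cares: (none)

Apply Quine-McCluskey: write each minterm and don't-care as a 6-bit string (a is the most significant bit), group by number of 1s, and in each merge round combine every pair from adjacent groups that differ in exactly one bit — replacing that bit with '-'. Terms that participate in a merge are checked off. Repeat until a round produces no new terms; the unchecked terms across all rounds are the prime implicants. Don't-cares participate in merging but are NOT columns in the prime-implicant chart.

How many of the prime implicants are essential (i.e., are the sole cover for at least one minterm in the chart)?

9

Round 0: 001010 010010✓ 010011✓ 011000✓ 011100✓ 011110✓ 011111✓ 100010✓ 100011✓ 100110✓ 101001✓ 101111 110110✓ 111001✓ 111010
Round 1: 01001- 011-00 0111-0 01111- 1-0110 1-1001 100-10 10001-
PIs = {001010, 01001-, 011-00, 0111-0, 01111-, 1-0110, 1-1001, 100-10, 10001-, 101111, 111010}
Coverage chart:
  m10: 001010 ←essential
  m18: 01001- ←essential
  m19: 01001- ←essential
  m24: 011-00 ←essential
  m28: 011-00,0111-0
  m30: 0111-0,01111-
  m31: 01111- ←essential
  m34: 100-10,10001-
  m35: 10001- ←essential
  m38: 1-0110,100-10
  m41: 1-1001 ←essential
  m47: 101111 ←essential
  m54: 1-0110 ←essential
  m57: 1-1001 ←essential
  m58: 111010 ←essential
Essential: 001010, 01001-, 011-00, 01111-, 1-0110, 1-1001, 10001-, 101111, 111010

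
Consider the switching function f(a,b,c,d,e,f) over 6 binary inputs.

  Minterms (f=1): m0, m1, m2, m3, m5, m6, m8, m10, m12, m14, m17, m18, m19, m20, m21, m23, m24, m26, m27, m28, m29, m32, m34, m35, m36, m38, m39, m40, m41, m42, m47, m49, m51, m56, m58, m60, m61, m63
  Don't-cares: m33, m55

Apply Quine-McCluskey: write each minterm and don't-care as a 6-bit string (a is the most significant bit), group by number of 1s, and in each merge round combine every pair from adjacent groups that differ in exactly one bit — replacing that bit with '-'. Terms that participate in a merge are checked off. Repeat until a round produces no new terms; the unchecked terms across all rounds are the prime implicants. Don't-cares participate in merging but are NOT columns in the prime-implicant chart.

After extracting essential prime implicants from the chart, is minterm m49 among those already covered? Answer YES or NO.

YES

size-2^0 implicants → 000000(✓)  000001(✓)  000010(✓)  000011(✓)  000101(✓)  000110(✓)  001000(✓)  001010(✓)  001100(✓)  001110(✓)  010001(✓)  010010(✓)  010011(✓)  010100(✓)  010101(✓)  010111(✓)  011000(✓)  011010(✓)  011011(✓)  011100(✓)  011101(✓)  100000(✓)  100001(✓)  100010(✓)  100011(✓)  100100(✓)  100110(✓)  100111(✓)  101000(✓)  101001(✓)  101010(✓)  101111(✓)  110001(✓)  110011(✓)  110111(✓)  111000(✓)  111010(✓)  111100(✓)  111101(✓)  111111(✓)
size-2^1 implicants → -00000(✓)  -00001(✓)  -00010(✓)  -00011(✓)  -00110(✓)  -01000(✓)  -01010(✓)  -10001(✓)  -10011(✓)  -10111(✓)  -11000(✓)  -11010(✓)  -11100(✓)  -11101(✓)  0-0001(✓)  0-0010(✓)  0-0011(✓)  0-0101(✓)  0-1000(✓)  0-1010(✓)  0-1100(✓)  00-000(✓)  00-010(✓)  00-110(✓)  000-01(✓)  000-10(✓)  0000-0(✓)  0000-1(✓)  00000-(✓)  00001-(✓)  001-00(✓)  001-10(✓)  0010-0(✓)  0011-0(✓)  01-010(✓)  01-011(✓)  01-100(✓)  01-101(✓)  010-01(✓)  010-11(✓)  0100-1(✓)  01001-(✓)  0101-1(✓)  01010-(✓)  011-00(✓)  0110-0(✓)  01101-(✓)  01110-(✓)  1-0001(✓)  1-0011(✓)  1-0111(✓)  1-1000(✓)  1-1010(✓)  1-1111(✓)  10-000(✓)  10-001(✓)  10-010(✓)  10-111(✓)  100-00(✓)  100-10(✓)  100-11(✓)  1000-0(✓)  1000-1(✓)  10000-(✓)  10001-(✓)  1001-0(✓)  10011-(✓)  1010-0(✓)  10100-(✓)  11-111(✓)  110-11(✓)  1100-1(✓)  111-00(✓)  1110-0(✓)  1111-1  11110-(✓)
size-2^2 implicants → --0001(✓)  --0011(✓)  --1000(✓)  --1010(✓)  -0-000(✓)  -0-010(✓)  -00-10  -000-0(✓)  -000-1(✓)  -0000-(✓)  -0001-(✓)  -010-0(✓)  -10-11  -100-1(✓)  -11-00  -110-0(✓)  -1110-  0--010  0-0-01  0-00-1(✓)  0-001-  0-1-00  0-10-0(✓)  00--10  00-0-0(✓)  0000--(✓)  001--0  01-01-  01-10-  010--1  1--111  1-0-11  1-00-1(✓)  1-10-0(✓)  10-0-0(✓)  10-00-  100--0  100-1-  1000--(✓)
size-2^3 implicants → --00-1  --10-0  -0-0-0  -000--
Unchecked terms (primes): --00-1, --10-0, -0-0-0, -00-10, -000--, -10-11, -11-00, -1110-, 0--010, 0-0-01, 0-001-, 0-1-00, 00--10, 001--0, 01-01-, 01-10-, 010--1, 1--111, 1-0-11, 10-00-, 100--0, 100-1-, 1111-1
Minterm coverage:
  m0 ⊆ -0-0-0,-000--
  m1 ⊆ --00-1,-000--,0-0-01
  m2 ⊆ -0-0-0,-00-10,-000--,0--010,0-001-,00--10
  m3 ⊆ --00-1,-000--,0-001-
  m5 ⊆ 0-0-01 [E]
  m6 ⊆ -00-10,00--10
  m8 ⊆ --10-0,-0-0-0,0-1-00,001--0
  m10 ⊆ --10-0,-0-0-0,0--010,00--10,001--0
  m12 ⊆ 0-1-00,001--0
  m14 ⊆ 00--10,001--0
  m17 ⊆ --00-1,0-0-01,010--1
  m18 ⊆ 0--010,0-001-,01-01-
  m19 ⊆ --00-1,-10-11,0-001-,01-01-,010--1
  m20 ⊆ 01-10- [E]
  m21 ⊆ 0-0-01,01-10-,010--1
  m23 ⊆ -10-11,010--1
  m24 ⊆ --10-0,-11-00,0-1-00
  m26 ⊆ --10-0,0--010,01-01-
  m27 ⊆ 01-01- [E]
  m28 ⊆ -11-00,-1110-,0-1-00,01-10-
  m29 ⊆ -1110-,01-10-
  m32 ⊆ -0-0-0,-000--,10-00-,100--0
  m34 ⊆ -0-0-0,-00-10,-000--,100--0,100-1-
  m35 ⊆ --00-1,-000--,1-0-11,100-1-
  m36 ⊆ 100--0 [E]
  m38 ⊆ -00-10,100--0,100-1-
  m39 ⊆ 1--111,1-0-11,100-1-
  m40 ⊆ --10-0,-0-0-0,10-00-
  m41 ⊆ 10-00- [E]
  m42 ⊆ --10-0,-0-0-0
  m47 ⊆ 1--111 [E]
  m49 ⊆ --00-1 [E]
  m51 ⊆ --00-1,-10-11,1-0-11
  m56 ⊆ --10-0,-11-00
  m58 ⊆ --10-0 [E]
  m60 ⊆ -11-00,-1110-
  m61 ⊆ -1110-,1111-1
  m63 ⊆ 1--111,1111-1
E = {--00-1, --10-0, 0-0-01, 01-01-, 01-10-, 1--111, 10-00-, 100--0}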